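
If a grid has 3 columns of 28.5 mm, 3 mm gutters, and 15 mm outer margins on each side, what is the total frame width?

Frame = 2·15 + 3·28.5 + 2·3 = 30 + 85.5 + 6 = 121.5 mm.

121.5 mm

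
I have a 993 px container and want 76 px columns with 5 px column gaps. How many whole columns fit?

12 columns

12 columns: 12·76 + 11·5 = 967 px ≤ 993.
13 columns: 1048 px > 993. So 12.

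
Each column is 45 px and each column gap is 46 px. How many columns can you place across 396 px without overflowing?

Each extra column adds 45 + 46 = 91 px.
(396 + 46) / 91 = 4.86, so 4 columns fit.

4 columns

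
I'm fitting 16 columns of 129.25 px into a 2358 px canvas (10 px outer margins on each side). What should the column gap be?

Inside the margins: 2358 − 20 = 2338 px.
16 columns take 16·129.25 = 2068 px; remaining 270 splits into 15 column gaps.
g = 270 / 15 = 18 px.

18 px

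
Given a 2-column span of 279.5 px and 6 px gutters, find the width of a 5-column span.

2 columns + 1 gutter: 2c + 1·6 = 279.5.
2c = 279.5 − 6 = 273.5, so c = 136.75 px.
Span of 5: 5·136.75 + 4·6 = 683.75 + 24 = 707.75 px.

707.75 px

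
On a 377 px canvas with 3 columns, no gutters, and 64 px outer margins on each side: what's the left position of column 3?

230 px

Content = 377 − 2·64 = 249 px.
249 / 3 = 83 px per column.
Each column+gutter stride is 83 px; 2 of them past the 64 px margin is 64 + 166 = 230 px.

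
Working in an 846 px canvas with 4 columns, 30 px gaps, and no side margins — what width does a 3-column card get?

627 px

Subtracting 3 gaps of 30 leaves 756 for 4 columns, so c = 189 px.
3-column span = 3·189 + 2·30 = 627 px.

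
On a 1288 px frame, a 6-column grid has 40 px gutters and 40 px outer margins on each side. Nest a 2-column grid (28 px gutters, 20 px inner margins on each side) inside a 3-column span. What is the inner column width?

258 px

Outer content = 1288 − 2·40 = 1208 px.
1208 − 5·40 = 1008; ÷6 gives c = 168 px.
3 columns plus 2 gutters: 504 + 80 = 584 px.
Inner content = 584 − 2·20 = 544 px.
Subtracting 1 gutter of 28 leaves 516 for 2 columns, so d = 258 px.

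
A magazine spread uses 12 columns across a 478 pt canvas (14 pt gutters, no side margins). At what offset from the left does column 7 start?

12c + 11·14 = 478 → 12c = 324 → c = 27 pt.
No margin, so column 7 starts at 6·(column + gutter) = 6·41 = 246 pt.

246 pt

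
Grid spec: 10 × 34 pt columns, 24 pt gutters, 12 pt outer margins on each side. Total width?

580 pt

Total width: 2·12 + 10·34 + 9·24 = 580 pt.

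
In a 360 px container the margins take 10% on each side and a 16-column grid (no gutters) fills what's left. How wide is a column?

18 px

Margins: 10% × 360 = 36 px each, so content = 360 − 72 = 288 px.
288 / 16 = 18 px per column.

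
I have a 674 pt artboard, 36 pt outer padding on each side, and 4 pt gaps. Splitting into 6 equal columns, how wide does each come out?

Inside the margins: 674 − 72 = 602 pt.
6 columns + 5 gaps: 6c + 5·4 = 602.
6c = 602 − 20 = 582, so c = 97 pt.

97 pt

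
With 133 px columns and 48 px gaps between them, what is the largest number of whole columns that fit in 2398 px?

13 columns

Each extra column adds 133 + 48 = 181 px.
(2398 + 48) / 181 = 13.51, so 13 columns fit.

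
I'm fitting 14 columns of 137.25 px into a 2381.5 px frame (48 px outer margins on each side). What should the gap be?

Subtract both margins: 2381.5 − 2·48 = 2285.5 px.
14·137.25 + 13g = 2285.5 → 13g = 364 → g = 28 px.

28 px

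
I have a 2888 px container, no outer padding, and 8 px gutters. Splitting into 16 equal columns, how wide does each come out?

2888 − 15·8 = 2768; ÷16 gives c = 173 px.

173 px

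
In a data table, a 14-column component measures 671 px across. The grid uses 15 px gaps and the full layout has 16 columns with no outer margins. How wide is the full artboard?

769 px

14 columns + 13 gaps: 14c + 13·15 = 671.
14c = 671 − 195 = 476, so c = 34 px.
Summing: 544 + 225 = 769 px.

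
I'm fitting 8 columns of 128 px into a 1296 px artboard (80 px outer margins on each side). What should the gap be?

16 px

Take off 160 px of margins, leaving 1136 px.
8·128 + 7g = 1136 → 7g = 112 → g = 16 px.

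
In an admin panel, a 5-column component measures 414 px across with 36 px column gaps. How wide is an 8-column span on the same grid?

5c + 4·36 = 414 → 5c = 270 → c = 54 px.
8-column span = 8·54 + 7·36 = 684 px.

684 px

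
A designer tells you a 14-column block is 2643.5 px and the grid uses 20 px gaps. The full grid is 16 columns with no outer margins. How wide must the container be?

Subtracting 13 gaps of 20 leaves 2383.5 for 14 columns, so c = 170.25 px.
Total width: 16·170.25 + 15·20 = 3024 px.

3024 px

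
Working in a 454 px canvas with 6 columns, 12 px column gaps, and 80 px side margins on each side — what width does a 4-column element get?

192 px

Subtract both margins: 454 − 2·80 = 294 px.
6c + 5·12 = 294 → 6c = 234 → c = 39 px.
Span of 4: 4·39 + 3·12 = 156 + 36 = 192 px.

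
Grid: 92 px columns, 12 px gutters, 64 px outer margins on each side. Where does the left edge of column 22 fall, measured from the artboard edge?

2248 px

Column 22 starts at margin + 21·(column + gutter) = 64 + 21·104 = 2248 px.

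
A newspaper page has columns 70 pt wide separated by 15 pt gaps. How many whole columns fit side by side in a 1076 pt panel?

k columns need k·70 + (k−1)·15 = k·85 − 15.
k·85 − 15 ≤ 1076 → k ≤ 1091 / 85 ≈ 12.84, so k = 12.

12 columns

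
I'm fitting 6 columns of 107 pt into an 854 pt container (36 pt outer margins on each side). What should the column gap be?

28 pt

Inside the margins: 854 − 72 = 782 pt.
6·107 + 5g = 782 → 5g = 140 → g = 28 pt.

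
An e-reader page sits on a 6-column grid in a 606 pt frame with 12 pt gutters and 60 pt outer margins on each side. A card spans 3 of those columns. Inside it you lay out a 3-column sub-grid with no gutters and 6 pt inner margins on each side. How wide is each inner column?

75 pt

Outer content = 606 − 2·60 = 486 pt.
Subtracting 5 gutters of 12 leaves 426 for 6 columns, so c = 71 pt.
3 columns plus 2 gutters: 213 + 24 = 237 pt.
Inner content = 237 − 2·6 = 225 pt.
3d = 225 → d = 75 pt.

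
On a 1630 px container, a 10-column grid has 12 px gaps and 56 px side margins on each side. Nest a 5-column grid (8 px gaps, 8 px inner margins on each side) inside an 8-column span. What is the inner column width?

232.8 px

Outer content = 1630 − 2·56 = 1518 px.
10 columns + 9 gaps: 10c + 9·12 = 1518.
10c = 1518 − 108 = 1410, so c = 141 px.
Span of 8: 8·141 + 7·12 = 1128 + 84 = 1212 px.
Inner content = 1212 − 2·8 = 1196 px.
5 columns + 4 gaps: 5d + 4·8 = 1196.
5d = 1196 − 32 = 1164, so d = 232.8 px.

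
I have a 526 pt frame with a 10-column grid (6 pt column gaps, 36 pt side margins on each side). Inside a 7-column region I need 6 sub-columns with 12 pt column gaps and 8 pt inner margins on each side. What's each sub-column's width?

40 pt

Subtract both margins: 526 − 2·36 = 454 pt.
Subtracting 9 column gaps of 6 leaves 400 for 10 columns, so c = 40 pt.
Span of 7: 7·40 + 6·6 = 280 + 36 = 316 pt.
Inner content = 316 − 2·8 = 300 pt.
6d + 5·12 = 300 → 6d = 240 → d = 40 pt.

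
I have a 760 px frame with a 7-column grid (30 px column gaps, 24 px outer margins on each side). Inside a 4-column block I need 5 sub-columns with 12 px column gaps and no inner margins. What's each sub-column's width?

Inside the margins: 760 − 48 = 712 px.
7c + 6·30 = 712 → 7c = 532 → c = 76 px.
4-column span = 4·76 + 3·30 = 394 px.
5d + 4·12 = 394 → 5d = 346 → d = 69.2 px.

69.2 px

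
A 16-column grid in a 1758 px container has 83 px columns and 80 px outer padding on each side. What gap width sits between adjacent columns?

Content width = 1758 − 2·80 = 1598 px.
16 columns take 16·83 = 1328 px; remaining 270 splits into 15 gaps.
g = 270 / 15 = 18 px.

18 px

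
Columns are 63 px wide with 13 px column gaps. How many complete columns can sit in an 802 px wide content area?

k columns need k·63 + (k−1)·13 = k·76 − 13.
k·76 − 13 ≤ 802 → k ≤ 815 / 76 ≈ 10.72, so k = 10.

10 columns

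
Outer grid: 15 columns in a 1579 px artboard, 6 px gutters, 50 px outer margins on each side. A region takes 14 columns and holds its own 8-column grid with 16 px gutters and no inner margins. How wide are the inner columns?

Inside the margins: 1579 − 100 = 1479 px.
Subtracting 14 gutters of 6 leaves 1395 for 15 columns, so c = 93 px.
14 columns plus 13 gutters: 1302 + 78 = 1380 px.
8d + 7·16 = 1380 → 8d = 1268 → d = 158.5 px.

158.5 px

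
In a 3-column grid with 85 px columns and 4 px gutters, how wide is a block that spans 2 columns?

174 px

Span of 2: 2·85 + 1·4 = 170 + 4 = 174 px.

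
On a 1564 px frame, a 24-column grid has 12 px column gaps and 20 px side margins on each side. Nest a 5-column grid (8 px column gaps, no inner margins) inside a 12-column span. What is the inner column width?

144.8 px

Inside the margins: 1564 − 40 = 1524 px.
24c + 23·12 = 1524 → 24c = 1248 → c = 52 px.
12-column span = 12·52 + 11·12 = 756 px.
Subtracting 4 column gaps of 8 leaves 724 for 5 columns, so d = 144.8 px.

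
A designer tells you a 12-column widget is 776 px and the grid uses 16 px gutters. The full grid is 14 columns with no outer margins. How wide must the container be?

12c + 11·16 = 776 → 12c = 600 → c = 50 px.
Total width: 14·50 + 13·16 = 908 px.

908 px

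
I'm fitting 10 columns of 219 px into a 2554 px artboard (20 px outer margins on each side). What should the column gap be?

36 px

Content width = 2554 − 2·20 = 2514 px.
10·219 + 9g = 2514 → 9g = 324 → g = 36 px.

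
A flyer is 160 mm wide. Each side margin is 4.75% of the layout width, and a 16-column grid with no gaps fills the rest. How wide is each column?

Each margin = 4.75% of 160 = 7.6 mm; content = 160 − 2·7.6 = 144.8 mm.
With no gaps, each column is 144.8/16 = 9.05 mm.

9.05 mm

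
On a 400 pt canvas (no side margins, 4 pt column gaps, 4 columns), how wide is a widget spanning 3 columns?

Subtracting 3 column gaps of 4 leaves 388 for 4 columns, so c = 97 pt.
Span of 3: 3·97 + 2·4 = 291 + 8 = 299 pt.

299 pt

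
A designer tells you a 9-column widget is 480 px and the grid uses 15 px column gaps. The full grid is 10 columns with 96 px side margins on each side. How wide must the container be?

480 − 8·15 = 360; ÷9 gives c = 40 px.
Adding margins, columns and gutters: 192 + 400 + 135 = 727 px.

727 px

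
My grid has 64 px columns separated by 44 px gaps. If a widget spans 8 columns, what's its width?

820 px

8 columns plus 7 gaps: 512 + 308 = 820 px.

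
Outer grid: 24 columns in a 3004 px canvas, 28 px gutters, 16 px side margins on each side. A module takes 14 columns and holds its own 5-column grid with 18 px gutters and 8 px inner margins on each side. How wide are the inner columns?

Take off 32 px of margins, leaving 2972 px.
2972 − 23·28 = 2328; ÷24 gives c = 97 px.
Span of 14: 14·97 + 13·28 = 1358 + 364 = 1722 px.
Inner content = 1722 − 2·8 = 1706 px.
5 columns + 4 gutters: 5d + 4·18 = 1706.
5d = 1706 − 72 = 1634, so d = 326.8 px.

326.8 px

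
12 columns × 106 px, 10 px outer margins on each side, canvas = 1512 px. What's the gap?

20 px

Take off 20 px of margins, leaving 1492 px.
Columns use 1272 px, leaving 220 px across 11 gaps = 20 px each.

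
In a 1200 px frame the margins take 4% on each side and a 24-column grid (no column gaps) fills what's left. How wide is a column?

46 px

1200 × (1 − 2·4%) = 1200 × 92% = 1104 px for the columns.
1104 / 24 = 46 px per column.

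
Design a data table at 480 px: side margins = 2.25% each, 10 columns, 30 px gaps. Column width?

18.84 px

Margins: 2.25% × 480 = 10.8 px each, so content = 480 − 21.6 = 458.4 px.
458.4 − 9·30 = 188.4; ÷10 gives c = 18.84 px.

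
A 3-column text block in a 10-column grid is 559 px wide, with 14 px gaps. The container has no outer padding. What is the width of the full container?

1896 px

Subtracting 2 gaps of 14 leaves 531 for 3 columns, so c = 177 px.
Summing: 1770 + 126 = 1896 px.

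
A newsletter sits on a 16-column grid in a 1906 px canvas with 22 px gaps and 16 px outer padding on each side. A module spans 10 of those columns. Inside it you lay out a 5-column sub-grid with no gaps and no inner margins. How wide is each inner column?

232.6 px

Inside the margins: 1906 − 32 = 1874 px.
16c + 15·22 = 1874 → 16c = 1544 → c = 96.5 px.
10-column span = 10·96.5 + 9·22 = 1163 px.
With no gaps, each column is 1163/5 = 232.6 px.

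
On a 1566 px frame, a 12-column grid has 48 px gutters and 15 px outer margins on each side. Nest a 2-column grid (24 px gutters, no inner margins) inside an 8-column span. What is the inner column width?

Inside the margins: 1566 − 30 = 1536 px.
1536 − 11·48 = 1008; ÷12 gives c = 84 px.
8-column span = 8·84 + 7·48 = 1008 px.
Subtracting 1 gutter of 24 leaves 984 for 2 columns, so d = 492 px.

492 px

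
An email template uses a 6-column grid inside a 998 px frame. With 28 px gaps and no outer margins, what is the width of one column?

6c + 5·28 = 998 → 6c = 858 → c = 143 px.

143 px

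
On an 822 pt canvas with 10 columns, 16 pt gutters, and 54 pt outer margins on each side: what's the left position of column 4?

273 pt

Inside the margins: 822 − 108 = 714 pt.
10 columns + 9 gutters: 10c + 9·16 = 714.
10c = 714 − 144 = 570, so c = 57 pt.
Column 4 starts at margin + 3·(column + gutter) = 54 + 3·73 = 273 pt.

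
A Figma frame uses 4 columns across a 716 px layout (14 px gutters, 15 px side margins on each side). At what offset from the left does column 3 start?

Subtract both margins: 716 − 2·15 = 686 px.
Subtracting 3 gutters of 14 leaves 644 for 4 columns, so c = 161 px.
Each column+gutter stride is 175 px; 2 of them past the 15 px margin is 15 + 350 = 365 px.

365 px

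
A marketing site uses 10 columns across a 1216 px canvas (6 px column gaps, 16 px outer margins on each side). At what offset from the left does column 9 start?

Subtract both margins: 1216 − 2·16 = 1184 px.
1184 − 9·6 = 1130; ÷10 gives c = 113 px.
Each column+gutter stride is 119 px; 8 of them past the 16 px margin is 16 + 952 = 968 px.

968 px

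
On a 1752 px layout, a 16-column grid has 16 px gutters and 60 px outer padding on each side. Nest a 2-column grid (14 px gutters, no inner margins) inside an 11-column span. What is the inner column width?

551.5 px

Take off 120 px of margins, leaving 1632 px.
16 columns + 15 gutters: 16c + 15·16 = 1632.
16c = 1632 − 240 = 1392, so c = 87 px.
11 columns plus 10 gutters: 957 + 160 = 1117 px.
2d + 1·14 = 1117 → 2d = 1103 → d = 551.5 px.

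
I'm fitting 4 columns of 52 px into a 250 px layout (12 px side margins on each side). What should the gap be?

Content width = 250 − 2·12 = 226 px.
4 columns take 4·52 = 208 px; remaining 18 splits into 3 gaps.
g = 18 / 3 = 6 px.

6 px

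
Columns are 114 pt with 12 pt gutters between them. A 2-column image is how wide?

240 pt

Span of 2: 2·114 + 1·12 = 228 + 12 = 240 pt.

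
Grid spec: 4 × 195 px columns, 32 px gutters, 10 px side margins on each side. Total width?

896 px

Container = 2·10 + 4·195 + 3·32 = 20 + 780 + 96 = 896 px.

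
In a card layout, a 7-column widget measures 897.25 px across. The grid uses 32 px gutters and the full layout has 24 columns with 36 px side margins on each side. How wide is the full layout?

7c + 6·32 = 897.25 → 7c = 705.25 → c = 100.75 px.
Layout = 2·36 + 24·100.75 + 23·32 = 72 + 2418 + 736 = 3226 px.

3226 px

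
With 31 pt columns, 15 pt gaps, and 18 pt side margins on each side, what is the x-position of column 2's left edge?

Column 2 starts at margin + 1·(column + gutter) = 18 + 1·46 = 64 pt.

64 pt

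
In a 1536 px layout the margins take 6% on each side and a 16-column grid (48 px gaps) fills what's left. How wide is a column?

39.48 px

Margins: 6% × 1536 = 92.16 px each, so content = 1536 − 184.32 = 1351.68 px.
16 columns + 15 gaps: 16c + 15·48 = 1351.68.
16c = 1351.68 − 720 = 631.68, so c = 39.48 px.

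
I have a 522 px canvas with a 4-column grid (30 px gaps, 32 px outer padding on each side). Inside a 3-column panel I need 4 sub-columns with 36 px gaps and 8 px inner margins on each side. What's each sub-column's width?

53 px

Outer content = 522 − 2·32 = 458 px.
4 columns + 3 gaps: 4c + 3·30 = 458.
4c = 458 − 90 = 368, so c = 92 px.
3 columns plus 2 gaps: 276 + 60 = 336 px.
Inner content = 336 − 2·8 = 320 px.
4d + 3·36 = 320 → 4d = 212 → d = 53 px.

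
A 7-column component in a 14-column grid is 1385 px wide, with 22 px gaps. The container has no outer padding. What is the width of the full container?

2792 px

7 columns + 6 gaps: 7c + 6·22 = 1385.
7c = 1385 − 132 = 1253, so c = 179 px.
Summing: 2506 + 286 = 2792 px.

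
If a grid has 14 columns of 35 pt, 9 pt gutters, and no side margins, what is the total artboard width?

Summing: 490 + 117 = 607 pt.

607 pt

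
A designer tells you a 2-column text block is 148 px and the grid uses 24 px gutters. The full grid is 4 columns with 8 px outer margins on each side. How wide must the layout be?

2c + 1·24 = 148 → 2c = 124 → c = 62 px.
Total width: 2·8 + 4·62 + 3·24 = 336 px.

336 px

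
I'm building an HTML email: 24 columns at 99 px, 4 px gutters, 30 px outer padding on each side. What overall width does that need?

2528 px

Layout = 2·30 + 24·99 + 23·4 = 60 + 2376 + 92 = 2528 px.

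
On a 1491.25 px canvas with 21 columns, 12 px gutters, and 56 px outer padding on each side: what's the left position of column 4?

254.75 px

Take off 112 px of margins, leaving 1379.25 px.
21 columns + 20 gutters: 21c + 20·12 = 1379.25.
21c = 1379.25 − 240 = 1139.25, so c = 54.25 px.
Each column+gutter stride is 66.25 px; 3 of them past the 56 px margin is 56 + 198.75 = 254.75 px.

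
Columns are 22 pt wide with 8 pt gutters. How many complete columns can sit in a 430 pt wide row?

14 columns

14 columns: 14·22 + 13·8 = 412 pt ≤ 430.
15 columns: 442 pt > 430. So 14.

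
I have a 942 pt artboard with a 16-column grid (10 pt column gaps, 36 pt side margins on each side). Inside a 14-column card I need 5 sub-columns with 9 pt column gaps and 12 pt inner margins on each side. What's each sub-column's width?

140 pt

Outer content = 942 − 2·36 = 870 pt.
870 − 15·10 = 720; ÷16 gives c = 45 pt.
14 columns plus 13 column gaps: 630 + 130 = 760 pt.
Inner content = 760 − 2·12 = 736 pt.
5 columns + 4 column gaps: 5d + 4·9 = 736.
5d = 736 − 36 = 700, so d = 140 pt.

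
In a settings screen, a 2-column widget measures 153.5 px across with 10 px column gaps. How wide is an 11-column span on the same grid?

889.25 px

2c + 1·10 = 153.5 → 2c = 143.5 → c = 71.75 px.
11-column span = 11·71.75 + 10·10 = 889.25 px.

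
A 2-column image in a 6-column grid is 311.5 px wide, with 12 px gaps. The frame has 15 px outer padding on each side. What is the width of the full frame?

988.5 px

Subtracting 1 gap of 12 leaves 299.5 for 2 columns, so c = 149.75 px.
Frame = 2·15 + 6·149.75 + 5·12 = 30 + 898.5 + 60 = 988.5 px.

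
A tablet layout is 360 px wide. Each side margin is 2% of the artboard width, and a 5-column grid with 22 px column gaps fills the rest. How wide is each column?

360 × (1 − 2·2%) = 360 × 96% = 345.6 px for the columns.
5c + 4·22 = 345.6 → 5c = 257.6 → c = 51.52 px.

51.52 px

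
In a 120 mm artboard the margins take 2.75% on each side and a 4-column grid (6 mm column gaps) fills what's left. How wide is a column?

23.85 mm

Margins: 2.75% × 120 = 3.3 mm each, so content = 120 − 6.6 = 113.4 mm.
Subtracting 3 column gaps of 6 leaves 95.4 for 4 columns, so c = 23.85 mm.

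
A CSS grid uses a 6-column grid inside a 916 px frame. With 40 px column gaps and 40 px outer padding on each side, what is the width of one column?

Subtract both margins: 916 − 2·40 = 836 px.
6c + 5·40 = 836 → 6c = 636 → c = 106 px.

106 px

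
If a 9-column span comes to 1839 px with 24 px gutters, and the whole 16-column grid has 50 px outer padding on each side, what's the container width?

3388 px

9c + 8·24 = 1839 → 9c = 1647 → c = 183 px.
Adding margins, columns and gutters: 100 + 2928 + 360 = 3388 px.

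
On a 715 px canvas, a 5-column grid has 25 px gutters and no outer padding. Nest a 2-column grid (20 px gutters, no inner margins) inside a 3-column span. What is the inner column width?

199.5 px

5c + 4·25 = 715 → 5c = 615 → c = 123 px.
3-column span = 3·123 + 2·25 = 419 px.
Subtracting 1 gutter of 20 leaves 399 for 2 columns, so d = 199.5 px.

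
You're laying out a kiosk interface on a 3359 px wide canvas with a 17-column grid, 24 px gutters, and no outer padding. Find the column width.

175 px

Subtracting 16 gutters of 24 leaves 2975 for 17 columns, so c = 175 px.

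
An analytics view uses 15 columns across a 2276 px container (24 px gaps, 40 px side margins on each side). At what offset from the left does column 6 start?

780 px

Take off 80 px of margins, leaving 2196 px.
Subtracting 14 gaps of 24 leaves 1860 for 15 columns, so c = 124 px.
Column 6 starts at margin + 5·(column + gutter) = 40 + 5·148 = 780 px.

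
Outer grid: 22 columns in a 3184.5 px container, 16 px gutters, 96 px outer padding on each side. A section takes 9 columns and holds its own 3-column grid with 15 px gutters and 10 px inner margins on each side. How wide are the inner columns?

Outer content = 3184.5 − 2·96 = 2992.5 px.
22 columns + 21 gutters: 22c + 21·16 = 2992.5.
22c = 2992.5 − 336 = 2656.5, so c = 120.75 px.
9-column span = 9·120.75 + 8·16 = 1214.75 px.
Inner content = 1214.75 − 2·10 = 1194.75 px.
Subtracting 2 gutters of 15 leaves 1164.75 for 3 columns, so d = 388.25 px.

388.25 px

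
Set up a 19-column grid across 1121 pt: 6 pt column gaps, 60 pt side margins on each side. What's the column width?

47 pt

Content width = 1121 − 2·60 = 1001 pt.
19c + 18·6 = 1001 → 19c = 893 → c = 47 pt.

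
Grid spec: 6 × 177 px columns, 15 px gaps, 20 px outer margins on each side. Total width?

Total width: 2·20 + 6·177 + 5·15 = 1177 px.

1177 px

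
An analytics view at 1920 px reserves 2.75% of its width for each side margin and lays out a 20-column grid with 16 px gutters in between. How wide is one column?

75.52 px

Each margin = 2.75% of 1920 = 52.8 px; content = 1920 − 2·52.8 = 1814.4 px.
1814.4 − 19·16 = 1510.4; ÷20 gives c = 75.52 px.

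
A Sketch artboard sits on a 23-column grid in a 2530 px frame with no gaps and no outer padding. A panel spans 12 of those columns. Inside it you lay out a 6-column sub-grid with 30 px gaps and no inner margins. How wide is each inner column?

23c = 2530 → c = 110 px.
With no gaps, 12 columns span 12·110 = 1320 px.
1320 − 5·30 = 1170; ÷6 gives d = 195 px.

195 px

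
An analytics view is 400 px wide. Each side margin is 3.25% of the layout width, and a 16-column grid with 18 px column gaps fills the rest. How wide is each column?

400 × (1 − 2·3.25%) = 400 × 93.5% = 374 px for the columns.
16c + 15·18 = 374 → 16c = 104 → c = 6.5 px.

6.5 px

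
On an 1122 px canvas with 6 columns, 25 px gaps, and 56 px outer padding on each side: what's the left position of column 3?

Inside the margins: 1122 − 112 = 1010 px.
Subtracting 5 gaps of 25 leaves 885 for 6 columns, so c = 147.5 px.
Each column+gutter stride is 172.5 px; 2 of them past the 56 px margin is 56 + 345 = 401 px.

401 px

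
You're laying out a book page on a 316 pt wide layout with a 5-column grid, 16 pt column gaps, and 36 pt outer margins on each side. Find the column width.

36 pt

Content width = 316 − 2·36 = 244 pt.
244 − 4·16 = 180; ÷5 gives c = 36 pt.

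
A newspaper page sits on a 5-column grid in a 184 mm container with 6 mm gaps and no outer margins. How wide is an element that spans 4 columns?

Subtracting 4 gaps of 6 leaves 160 for 5 columns, so c = 32 mm.
4 columns plus 3 gaps: 128 + 18 = 146 mm.

146 mm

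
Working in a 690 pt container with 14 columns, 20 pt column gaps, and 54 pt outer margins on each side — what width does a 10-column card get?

Inside the margins: 690 − 108 = 582 pt.
14 columns + 13 column gaps: 14c + 13·20 = 582.
14c = 582 − 260 = 322, so c = 23 pt.
Span of 10: 10·23 + 9·20 = 230 + 180 = 410 pt.

410 pt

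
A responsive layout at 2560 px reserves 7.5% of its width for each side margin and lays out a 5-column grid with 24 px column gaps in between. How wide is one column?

416 px

Each margin = 7.5% of 2560 = 192 px; content = 2560 − 2·192 = 2176 px.
Subtracting 4 column gaps of 24 leaves 2080 for 5 columns, so c = 416 px.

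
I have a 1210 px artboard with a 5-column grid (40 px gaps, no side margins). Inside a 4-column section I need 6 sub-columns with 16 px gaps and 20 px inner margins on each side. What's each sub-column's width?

Subtracting 4 gaps of 40 leaves 1050 for 5 columns, so c = 210 px.
Span of 4: 4·210 + 3·40 = 840 + 120 = 960 px.
Inner content = 960 − 2·20 = 920 px.
Subtracting 5 gaps of 16 leaves 840 for 6 columns, so d = 140 px.

140 px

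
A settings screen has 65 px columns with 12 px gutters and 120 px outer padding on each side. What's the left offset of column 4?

Column 4 starts at margin + 3·(column + gutter) = 120 + 3·77 = 351 px.

351 px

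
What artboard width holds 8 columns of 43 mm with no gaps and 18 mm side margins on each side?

380 mm

Artboard = 2·18 + 8·43 = 36 + 344 = 380 mm.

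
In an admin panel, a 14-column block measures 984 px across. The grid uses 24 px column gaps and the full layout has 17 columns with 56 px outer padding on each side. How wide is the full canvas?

Subtracting 13 column gaps of 24 leaves 672 for 14 columns, so c = 48 px.
Total width: 2·56 + 17·48 + 16·24 = 1312 px.

1312 px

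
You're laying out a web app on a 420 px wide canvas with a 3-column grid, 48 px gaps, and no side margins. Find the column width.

420 − 2·48 = 324; ÷3 gives c = 108 px.

108 px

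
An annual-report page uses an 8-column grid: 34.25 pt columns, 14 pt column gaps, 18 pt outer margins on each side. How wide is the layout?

408 pt

Layout = 2·18 + 8·34.25 + 7·14 = 36 + 274 + 98 = 408 pt.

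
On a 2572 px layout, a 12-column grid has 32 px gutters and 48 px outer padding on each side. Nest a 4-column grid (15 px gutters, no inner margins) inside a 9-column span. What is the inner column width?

Inside the margins: 2572 − 96 = 2476 px.
12c + 11·32 = 2476 → 12c = 2124 → c = 177 px.
9-column span = 9·177 + 8·32 = 1849 px.
Subtracting 3 gutters of 15 leaves 1804 for 4 columns, so d = 451 px.

451 px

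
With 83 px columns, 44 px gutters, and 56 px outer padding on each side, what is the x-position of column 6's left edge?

Each column+gutter stride is 127 px; 5 of them past the 56 px margin is 56 + 635 = 691 px.

691 px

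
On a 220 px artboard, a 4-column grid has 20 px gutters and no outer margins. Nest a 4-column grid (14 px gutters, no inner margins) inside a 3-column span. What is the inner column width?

29.5 px

Subtracting 3 gutters of 20 leaves 160 for 4 columns, so c = 40 px.
Span of 3: 3·40 + 2·20 = 120 + 40 = 160 px.
4d + 3·14 = 160 → 4d = 118 → d = 29.5 px.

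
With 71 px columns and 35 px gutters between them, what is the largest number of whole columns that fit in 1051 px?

10 columns

k columns need k·71 + (k−1)·35 = k·106 − 35.
k·106 − 35 ≤ 1051 → k ≤ 1086 / 106 ≈ 10.25, so k = 10.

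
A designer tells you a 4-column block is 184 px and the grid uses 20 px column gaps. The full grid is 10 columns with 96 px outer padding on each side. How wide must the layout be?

Subtracting 3 column gaps of 20 leaves 124 for 4 columns, so c = 31 px.
Adding margins, columns and gutters: 192 + 310 + 180 = 682 px.

682 px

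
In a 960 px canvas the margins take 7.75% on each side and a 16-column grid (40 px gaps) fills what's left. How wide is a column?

Each margin = 7.75% of 960 = 74.4 px; content = 960 − 2·74.4 = 811.2 px.
811.2 − 15·40 = 211.2; ÷16 gives c = 13.2 px.

13.2 px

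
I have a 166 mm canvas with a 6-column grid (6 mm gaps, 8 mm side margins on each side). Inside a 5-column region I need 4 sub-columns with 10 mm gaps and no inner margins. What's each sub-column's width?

23.5 mm

Take off 16 mm of margins, leaving 150 mm.
6c + 5·6 = 150 → 6c = 120 → c = 20 mm.
5 columns plus 4 gaps: 100 + 24 = 124 mm.
4d + 3·10 = 124 → 4d = 94 → d = 23.5 mm.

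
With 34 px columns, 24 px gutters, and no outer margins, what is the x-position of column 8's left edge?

No margin, so column 8 starts at 7·(column + gutter) = 7·58 = 406 px.

406 px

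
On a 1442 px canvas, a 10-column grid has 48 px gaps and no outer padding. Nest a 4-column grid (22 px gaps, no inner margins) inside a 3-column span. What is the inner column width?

83.25 px

10 columns + 9 gaps: 10c + 9·48 = 1442.
10c = 1442 − 432 = 1010, so c = 101 px.
3-column span = 3·101 + 2·48 = 399 px.
399 − 3·22 = 333; ÷4 gives d = 83.25 px.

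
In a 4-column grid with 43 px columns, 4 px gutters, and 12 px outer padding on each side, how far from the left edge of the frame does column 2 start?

59 px

Column 2 starts at margin + 1·(column + gutter) = 12 + 1·47 = 59 px.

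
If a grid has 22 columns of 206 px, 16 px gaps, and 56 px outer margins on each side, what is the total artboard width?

Total width: 2·56 + 22·206 + 21·16 = 4980 px.

4980 px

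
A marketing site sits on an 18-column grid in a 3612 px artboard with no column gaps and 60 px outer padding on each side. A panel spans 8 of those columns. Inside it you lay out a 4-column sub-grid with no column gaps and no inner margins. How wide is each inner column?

388 px

Outer content = 3612 − 2·60 = 3492 px.
18c = 3492 → c = 194 px.
8-column span = 8·194 = 1552 px.
With no column gaps, each column is 1552/4 = 388 px.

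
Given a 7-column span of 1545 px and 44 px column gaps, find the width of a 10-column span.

7c + 6·44 = 1545 → 7c = 1281 → c = 183 px.
10-column span = 10·183 + 9·44 = 2226 px.

2226 px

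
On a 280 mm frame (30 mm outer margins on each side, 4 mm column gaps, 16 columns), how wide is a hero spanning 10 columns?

136 mm

Take off 60 mm of margins, leaving 220 mm.
220 − 15·4 = 160; ÷16 gives c = 10 mm.
Span of 10: 10·10 + 9·4 = 100 + 36 = 136 mm.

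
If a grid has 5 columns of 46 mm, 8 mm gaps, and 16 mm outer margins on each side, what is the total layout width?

294 mm

Layout = 2·16 + 5·46 + 4·8 = 32 + 230 + 32 = 294 mm.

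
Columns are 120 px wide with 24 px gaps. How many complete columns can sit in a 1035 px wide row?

7 columns

7 columns: 7·120 + 6·24 = 984 px ≤ 1035.
8 columns: 1128 px > 1035. So 7.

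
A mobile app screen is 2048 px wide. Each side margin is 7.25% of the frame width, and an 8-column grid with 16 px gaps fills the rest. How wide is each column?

2048 × (1 − 2·7.25%) = 2048 × 85.5% = 1751.04 px for the columns.
8 columns + 7 gaps: 8c + 7·16 = 1751.04.
8c = 1751.04 − 112 = 1639.04, so c = 204.88 px.

204.88 px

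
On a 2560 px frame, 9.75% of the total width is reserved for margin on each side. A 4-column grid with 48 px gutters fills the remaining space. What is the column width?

Margins: 9.75% × 2560 = 249.6 px each, so content = 2560 − 499.2 = 2060.8 px.
2060.8 − 3·48 = 1916.8; ÷4 gives c = 479.2 px.

479.2 px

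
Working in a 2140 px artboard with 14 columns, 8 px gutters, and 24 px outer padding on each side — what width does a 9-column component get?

1342 px

Inside the margins: 2140 − 48 = 2092 px.
14 columns + 13 gutters: 14c + 13·8 = 2092.
14c = 2092 − 104 = 1988, so c = 142 px.
9-column span = 9·142 + 8·8 = 1342 px.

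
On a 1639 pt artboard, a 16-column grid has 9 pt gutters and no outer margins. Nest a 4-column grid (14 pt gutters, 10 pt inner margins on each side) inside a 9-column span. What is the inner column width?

16c + 15·9 = 1639 → 16c = 1504 → c = 94 pt.
Span of 9: 9·94 + 8·9 = 846 + 72 = 918 pt.
Inner content = 918 − 2·10 = 898 pt.
4 columns + 3 gutters: 4d + 3·14 = 898.
4d = 898 − 42 = 856, so d = 214 pt.

214 pt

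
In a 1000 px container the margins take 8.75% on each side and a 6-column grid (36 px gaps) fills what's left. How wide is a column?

107.5 px

1000 × (1 − 2·8.75%) = 1000 × 82.5% = 825 px for the columns.
6 columns + 5 gaps: 6c + 5·36 = 825.
6c = 825 − 180 = 645, so c = 107.5 px.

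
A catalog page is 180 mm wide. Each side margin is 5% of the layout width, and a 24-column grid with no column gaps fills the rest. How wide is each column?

6.75 mm

180 × (1 − 2·5%) = 180 × 90% = 162 mm for the columns.
24c = 162 → c = 6.75 mm.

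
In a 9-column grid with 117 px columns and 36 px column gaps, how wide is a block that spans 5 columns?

729 px

Span of 5: 5·117 + 4·36 = 585 + 144 = 729 px.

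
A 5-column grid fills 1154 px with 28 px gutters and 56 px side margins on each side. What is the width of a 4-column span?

Inside the margins: 1154 − 112 = 1042 px.
5c + 4·28 = 1042 → 5c = 930 → c = 186 px.
Span of 4: 4·186 + 3·28 = 744 + 84 = 828 px.

828 px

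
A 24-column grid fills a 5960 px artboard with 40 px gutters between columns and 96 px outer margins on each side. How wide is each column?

Take off 192 px of margins, leaving 5768 px.
24c + 23·40 = 5768 → 24c = 4848 → c = 202 px.

202 px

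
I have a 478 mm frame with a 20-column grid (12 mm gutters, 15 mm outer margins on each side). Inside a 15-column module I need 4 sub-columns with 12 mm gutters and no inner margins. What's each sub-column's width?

Inside the margins: 478 − 30 = 448 mm.
20c + 19·12 = 448 → 20c = 220 → c = 11 mm.
Span of 15: 15·11 + 14·12 = 165 + 168 = 333 mm.
333 − 3·12 = 297; ÷4 gives d = 74.25 mm.

74.25 mm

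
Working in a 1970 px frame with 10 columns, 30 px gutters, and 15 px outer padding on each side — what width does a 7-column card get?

1349 px

Content width = 1970 − 2·15 = 1940 px.
10c + 9·30 = 1940 → 10c = 1670 → c = 167 px.
7 columns plus 6 gutters: 1169 + 180 = 1349 px.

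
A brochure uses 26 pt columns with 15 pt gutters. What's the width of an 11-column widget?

436 pt

11 columns plus 10 gutters: 286 + 150 = 436 pt.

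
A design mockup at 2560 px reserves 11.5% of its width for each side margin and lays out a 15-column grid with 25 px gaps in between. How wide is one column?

Each margin = 11.5% of 2560 = 294.4 px; content = 2560 − 2·294.4 = 1971.2 px.
Subtracting 14 gaps of 25 leaves 1621.2 for 15 columns, so c = 108.08 px.

108.08 px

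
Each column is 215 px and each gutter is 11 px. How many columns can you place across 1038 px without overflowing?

Each extra column adds 215 + 11 = 226 px.
(1038 + 11) / 226 = 4.64, so 4 columns fit.

4 columns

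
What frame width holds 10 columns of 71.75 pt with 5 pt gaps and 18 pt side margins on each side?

Adding margins, columns and gutters: 36 + 717.5 + 45 = 798.5 pt.

798.5 pt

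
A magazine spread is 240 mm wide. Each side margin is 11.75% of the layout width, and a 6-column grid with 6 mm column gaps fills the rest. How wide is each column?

Each margin = 11.75% of 240 = 28.2 mm; content = 240 − 2·28.2 = 183.6 mm.
6 columns + 5 column gaps: 6c + 5·6 = 183.6.
6c = 183.6 − 30 = 153.6, so c = 25.6 mm.

25.6 mm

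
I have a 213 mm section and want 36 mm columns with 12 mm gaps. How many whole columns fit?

4 columns

k columns need k·36 + (k−1)·12 = k·48 − 12.
k·48 − 12 ≤ 213 → k ≤ 225 / 48 ≈ 4.69, so k = 4.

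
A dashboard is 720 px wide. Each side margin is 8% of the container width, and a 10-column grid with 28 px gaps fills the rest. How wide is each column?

Margins: 8% × 720 = 57.6 px each, so content = 720 − 115.2 = 604.8 px.
Subtracting 9 gaps of 28 leaves 352.8 for 10 columns, so c = 35.28 px.

35.28 px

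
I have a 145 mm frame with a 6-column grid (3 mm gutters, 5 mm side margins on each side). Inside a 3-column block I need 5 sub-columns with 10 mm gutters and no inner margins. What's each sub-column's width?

Outer content = 145 − 2·5 = 135 mm.
6 columns + 5 gutters: 6c + 5·3 = 135.
6c = 135 − 15 = 120, so c = 20 mm.
3-column span = 3·20 + 2·3 = 66 mm.
5 columns + 4 gutters: 5d + 4·10 = 66.
5d = 66 − 40 = 26, so d = 5.2 mm.

5.2 mm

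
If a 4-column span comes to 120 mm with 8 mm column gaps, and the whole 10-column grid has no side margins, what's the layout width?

312 mm

4c + 3·8 = 120 → 4c = 96 → c = 24 mm.
Total width: 10·24 + 9·8 = 312 mm.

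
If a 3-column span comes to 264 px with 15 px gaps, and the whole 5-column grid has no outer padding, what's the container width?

450 px

264 − 2·15 = 234; ÷3 gives c = 78 px.
Summing: 390 + 60 = 450 px.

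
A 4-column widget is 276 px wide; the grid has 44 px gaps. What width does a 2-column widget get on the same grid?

4 columns + 3 gaps: 4c + 3·44 = 276.
4c = 276 − 132 = 144, so c = 36 px.
2-column span = 2·36 + 1·44 = 116 px.

116 px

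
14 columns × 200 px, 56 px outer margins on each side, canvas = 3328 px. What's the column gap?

Subtract both margins: 3328 − 2·56 = 3216 px.
Columns use 2800 px, leaving 416 px across 13 column gaps = 32 px each.

32 px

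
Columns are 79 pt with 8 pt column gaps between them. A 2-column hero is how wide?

166 pt

2 columns plus 1 column gap: 158 + 8 = 166 pt.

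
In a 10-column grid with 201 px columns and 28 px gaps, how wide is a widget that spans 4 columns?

4 columns plus 3 gaps: 804 + 84 = 888 px.

888 px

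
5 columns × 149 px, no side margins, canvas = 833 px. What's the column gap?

5·149 + 4g = 833 → 4g = 88 → g = 22 px.

22 px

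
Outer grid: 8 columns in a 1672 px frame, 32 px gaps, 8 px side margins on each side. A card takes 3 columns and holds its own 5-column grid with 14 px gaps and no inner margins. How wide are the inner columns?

109 px

Take off 16 px of margins, leaving 1656 px.
8c + 7·32 = 1656 → 8c = 1432 → c = 179 px.
3 columns plus 2 gaps: 537 + 64 = 601 px.
Subtracting 4 gaps of 14 leaves 545 for 5 columns, so d = 109 px.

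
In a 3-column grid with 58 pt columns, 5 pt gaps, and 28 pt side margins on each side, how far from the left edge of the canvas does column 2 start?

91 pt

Each column+gutter stride is 63 pt; 1 of them past the 28 pt margin is 28 + 63 = 91 pt.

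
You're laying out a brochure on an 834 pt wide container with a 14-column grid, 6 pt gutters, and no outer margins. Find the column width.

54 pt

14c + 13·6 = 834 → 14c = 756 → c = 54 pt.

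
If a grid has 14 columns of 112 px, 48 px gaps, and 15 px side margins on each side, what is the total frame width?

2222 px

Adding margins, columns and gutters: 30 + 1568 + 624 = 2222 px.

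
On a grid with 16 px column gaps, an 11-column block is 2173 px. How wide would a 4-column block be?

2173 − 10·16 = 2013; ÷11 gives c = 183 px.
4 columns plus 3 column gaps: 732 + 48 = 780 px.

780 px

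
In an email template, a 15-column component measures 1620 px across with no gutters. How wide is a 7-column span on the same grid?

756 px

15c = 1620 → c = 108 px.
With no gutters, 7 columns span 7·108 = 756 px.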